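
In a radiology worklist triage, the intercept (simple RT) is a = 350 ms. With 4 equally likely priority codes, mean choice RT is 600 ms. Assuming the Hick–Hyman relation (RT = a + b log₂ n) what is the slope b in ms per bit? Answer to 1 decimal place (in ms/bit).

log₂(4) = 2 bits.
b = (RT − a)/log₂ n = (600 − 350) / 2 = 125.000 ms/bit.

125.0 ms/bit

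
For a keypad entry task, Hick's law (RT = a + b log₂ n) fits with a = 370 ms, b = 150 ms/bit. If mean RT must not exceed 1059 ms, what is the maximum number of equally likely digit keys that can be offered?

150·log₂ n ≤ 1059 − 370 = 689, giving log₂ n ≤ 4.5933 and n ≤ 24.140. The largest whole number is 24.

24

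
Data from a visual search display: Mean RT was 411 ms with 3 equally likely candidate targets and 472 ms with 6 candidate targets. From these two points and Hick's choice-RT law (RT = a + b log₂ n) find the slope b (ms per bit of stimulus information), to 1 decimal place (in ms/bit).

61.0 ms/bit

Slope: b = (472 − 411) / (log₂ 6 − log₂ 3) = 61/1.0000 = 61.000 ms/bit.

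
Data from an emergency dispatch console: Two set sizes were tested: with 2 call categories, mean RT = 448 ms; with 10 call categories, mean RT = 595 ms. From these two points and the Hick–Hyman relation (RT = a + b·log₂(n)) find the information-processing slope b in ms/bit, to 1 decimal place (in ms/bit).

63.3 ms/bit

The slope on a log₂ axis is (595 − 448) / (3.3219 − 1) = 63.309 ms/bit.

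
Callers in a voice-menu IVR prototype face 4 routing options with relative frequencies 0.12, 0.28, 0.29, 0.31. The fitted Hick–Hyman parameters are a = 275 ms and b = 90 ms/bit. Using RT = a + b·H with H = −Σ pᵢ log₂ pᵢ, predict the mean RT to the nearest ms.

H = 0.12·log₂(1/0.12) + 0.28·log₂(1/0.28) + 0.29·log₂(1/0.29) + 0.31·log₂(1/0.31) = 1.9230 bits.
RT = 275 + 90 × 1.9230 = 448.07 ms.

448 ms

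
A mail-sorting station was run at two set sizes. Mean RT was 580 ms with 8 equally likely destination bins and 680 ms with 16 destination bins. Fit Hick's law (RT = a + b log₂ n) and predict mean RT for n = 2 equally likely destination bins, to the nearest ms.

380 ms

With log₂ n on the abscissa the relation is linear; from the two conditions:
  b = (680 − 580) / (log₂ 16 − log₂ 8) = 100 / (4 − 3) = 100 ms/bit
  a = 580 − 100 × 3 = 280 ms
Then RT(2) = 280 + 100 × log₂ 2 = 280 + 100 × 1 ≈ 380.000 ms.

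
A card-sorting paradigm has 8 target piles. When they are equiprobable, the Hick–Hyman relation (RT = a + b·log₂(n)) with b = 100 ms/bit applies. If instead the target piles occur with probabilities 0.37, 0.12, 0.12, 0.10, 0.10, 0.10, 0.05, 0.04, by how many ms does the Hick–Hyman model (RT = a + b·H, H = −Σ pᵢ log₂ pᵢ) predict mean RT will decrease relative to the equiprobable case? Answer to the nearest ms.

The RT saving is b·ΔH. Equiprobable H₀ = log₂(8) = 3.0000 bits; with the given probabilities H = 2.6633 bits.
b·(H₀ − H) = 100 × (3.0000 − 2.6633) = 33.67 ms.

34 ms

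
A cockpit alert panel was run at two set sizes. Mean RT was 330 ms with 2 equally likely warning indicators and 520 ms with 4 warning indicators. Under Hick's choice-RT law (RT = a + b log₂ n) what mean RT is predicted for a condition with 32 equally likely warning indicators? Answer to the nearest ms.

1090 ms

RT is linear in log₂ n, so two points fix the line:
  b = (520 − 330) / (log₂ 4 − log₂ 2) = 190 / (2 − 1) = 190 ms/bit
  a = 330 − 190 × 1 = 140 ms
Then RT(32) = 140 + 190 × log₂ 32 = 140 + 190 × 5 ≈ 1090.000 ms.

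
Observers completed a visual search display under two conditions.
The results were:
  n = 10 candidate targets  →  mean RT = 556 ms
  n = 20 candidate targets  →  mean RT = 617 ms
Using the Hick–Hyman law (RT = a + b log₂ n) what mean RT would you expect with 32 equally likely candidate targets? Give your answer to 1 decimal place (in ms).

Solve the two-equation system in a and b:
  b = (617 − 556) / (log₂ 20 − log₂ 10) = 61 / (4.3219 − 3.3219) = 61.000 ms/bit
  a = 556 − 61.000 × 3.3219 = 353.362 ms
Then RT(32) = 353.362 + 61.000 × log₂ 32 = 353.362 + 61.000 × 5 ≈ 658.362 ms.

658.4 ms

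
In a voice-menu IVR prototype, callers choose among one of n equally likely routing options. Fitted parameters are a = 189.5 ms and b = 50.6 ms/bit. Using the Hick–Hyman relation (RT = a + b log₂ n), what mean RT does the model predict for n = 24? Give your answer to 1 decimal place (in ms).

log₂(24) = 4.5850 bits, so RT = 189.5 + 50.6 × 4.5850 ≈ 421.499 ms.

421.5 ms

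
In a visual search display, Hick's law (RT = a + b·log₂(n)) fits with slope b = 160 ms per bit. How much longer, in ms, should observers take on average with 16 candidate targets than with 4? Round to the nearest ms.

The intercept a cancels: ΔRT = b·(log₂ n₂ − log₂ n₁) = b·log₂(n₂/n₁).
log₂(16) − log₂(4) = log₂(16/4) = log₂(4) = 2.
ΔRT = 160 × 2.0000 = 320.000 ms.

320 ms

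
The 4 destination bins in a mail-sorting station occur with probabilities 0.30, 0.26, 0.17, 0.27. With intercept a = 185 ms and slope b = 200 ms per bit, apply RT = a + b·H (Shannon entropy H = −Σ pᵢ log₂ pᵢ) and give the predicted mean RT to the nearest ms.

579 ms

H = 0.30·log₂(1/0.30) + 0.26·log₂(1/0.26) + 0.17·log₂(1/0.17) + 0.27·log₂(1/0.27) = 1.9710 bits.
RT = 185 + 200 × 1.9710 = 579.20 ms.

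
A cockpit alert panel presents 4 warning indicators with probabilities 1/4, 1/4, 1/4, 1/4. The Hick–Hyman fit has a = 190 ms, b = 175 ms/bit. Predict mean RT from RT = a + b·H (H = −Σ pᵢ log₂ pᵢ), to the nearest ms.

H = −Σ pᵢ log₂ pᵢ = 0.25·2 + 0.25·2 + 0.25·2 + 0.25·2 = 2.000 bits.
RT = 190 + 175 × 2.000 = 540.00 ms.

540 ms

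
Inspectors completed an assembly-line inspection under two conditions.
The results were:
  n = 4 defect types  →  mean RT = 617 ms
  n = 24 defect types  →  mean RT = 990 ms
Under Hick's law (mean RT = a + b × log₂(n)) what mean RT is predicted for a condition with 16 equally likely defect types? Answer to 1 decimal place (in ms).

Solve the two-equation system in a and b:
  b = (990 − 617) / (log₂ 24 − log₂ 4) = 373 / (4.5850 − 2) = 144.296 ms/bit
  a = 617 − 144.296 × 2 = 328.408 ms
Then RT(16) = 328.408 + 144.296 × log₂ 16 = 328.408 + 144.296 × 4 ≈ 905.592 ms.

905.6 ms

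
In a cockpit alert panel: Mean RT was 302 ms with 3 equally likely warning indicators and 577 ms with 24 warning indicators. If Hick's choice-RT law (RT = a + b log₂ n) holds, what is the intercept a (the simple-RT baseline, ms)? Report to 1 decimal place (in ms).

156.7 ms

The slope on a log₂ axis is (577 − 302) / (4.5850 − 1.5850) = 91.667 ms/bit.
Intercept: a = 302 − 91.667·log₂(3) = 156.712 ms.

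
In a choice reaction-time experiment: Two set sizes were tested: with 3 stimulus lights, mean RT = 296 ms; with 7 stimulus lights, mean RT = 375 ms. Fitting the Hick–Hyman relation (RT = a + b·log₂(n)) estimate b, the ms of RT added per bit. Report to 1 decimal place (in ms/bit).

64.6 ms/bit

b = (RT₂ − RT₁)/(log₂ n₂ − log₂ n₁) = (375 − 296)/(2.8074 − 1.5850) = 64.627 ms/bit.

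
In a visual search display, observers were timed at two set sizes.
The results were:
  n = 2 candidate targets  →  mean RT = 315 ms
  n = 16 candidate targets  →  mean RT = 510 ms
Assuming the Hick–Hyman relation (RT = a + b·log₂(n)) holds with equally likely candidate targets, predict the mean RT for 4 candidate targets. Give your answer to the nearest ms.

380 ms

Fit slope and intercept:
  b = (510 − 315) / (log₂ 16 − log₂ 2) = 195 / (4 − 1) = 65 ms/bit
  a = 315 − 65 × 1 = 250 ms
Then RT(4) = 250 + 65 × log₂ 4 = 250 + 65 × 2 ≈ 380.000 ms.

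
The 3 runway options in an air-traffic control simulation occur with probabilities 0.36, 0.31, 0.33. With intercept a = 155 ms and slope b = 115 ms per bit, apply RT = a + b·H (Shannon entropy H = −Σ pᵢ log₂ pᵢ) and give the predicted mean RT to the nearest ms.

Entropy contributions −pᵢ log₂ pᵢ: 0.5306, 0.5238, 0.5278; sum H = 1.5822 bits.
RT = a + bH = 155 + 115·1.5822 = 336.96 ms.

337 ms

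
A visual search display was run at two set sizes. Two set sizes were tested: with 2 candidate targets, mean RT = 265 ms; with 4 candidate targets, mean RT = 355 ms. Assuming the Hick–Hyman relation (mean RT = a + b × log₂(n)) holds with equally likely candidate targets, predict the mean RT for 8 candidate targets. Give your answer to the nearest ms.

445 ms

RT is linear in log₂ n, so two points fix the line:
  b = (355 − 265) / (log₂ 4 − log₂ 2) = 90 / (2 − 1) = 90 ms/bit
  a = 265 − 90 × 1 = 175 ms
Then RT(8) = 175 + 90 × log₂ 8 = 175 + 90 × 3 ≈ 445.000 ms.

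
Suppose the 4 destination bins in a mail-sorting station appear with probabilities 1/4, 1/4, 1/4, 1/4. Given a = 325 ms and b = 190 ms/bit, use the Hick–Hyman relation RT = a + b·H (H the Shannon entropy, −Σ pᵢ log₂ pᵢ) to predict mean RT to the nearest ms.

H = −Σ pᵢ log₂ pᵢ = 0.25·2 + 0.25·2 + 0.25·2 + 0.25·2 = 2.000 bits.
RT = 325 + 190 × 2.000 = 705.00 ms.

705 ms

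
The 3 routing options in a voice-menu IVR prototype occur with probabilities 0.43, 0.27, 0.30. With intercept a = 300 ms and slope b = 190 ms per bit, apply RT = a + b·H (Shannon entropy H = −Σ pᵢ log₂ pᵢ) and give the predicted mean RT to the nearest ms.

595 ms

H = 0.43·log₂(1/0.43) + 0.27·log₂(1/0.27) + 0.30·log₂(1/0.30) = 1.5547 bits.
RT = 300 + 190 × 1.5547 = 595.39 ms.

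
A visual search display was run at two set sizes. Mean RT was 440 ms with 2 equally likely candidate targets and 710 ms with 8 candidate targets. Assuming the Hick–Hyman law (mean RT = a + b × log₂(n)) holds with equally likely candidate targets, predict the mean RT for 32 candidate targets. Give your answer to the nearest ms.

Solve the two-equation system in a and b:
  b = (710 − 440) / (log₂ 8 − log₂ 2) = 270 / (3 − 1) = 135 ms/bit
  a = 440 − 135 × 1 = 305 ms
Then RT(32) = 305 + 135 × log₂ 32 = 305 + 135 × 5 ≈ 980.000 ms.

980 ms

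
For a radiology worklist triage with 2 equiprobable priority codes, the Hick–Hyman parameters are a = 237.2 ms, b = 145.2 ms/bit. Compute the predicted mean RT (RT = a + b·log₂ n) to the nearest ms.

log₂(2) = 1 bits, so RT = 237.2 + 145.2 × 1 ≈ 382.400 ms.

382 ms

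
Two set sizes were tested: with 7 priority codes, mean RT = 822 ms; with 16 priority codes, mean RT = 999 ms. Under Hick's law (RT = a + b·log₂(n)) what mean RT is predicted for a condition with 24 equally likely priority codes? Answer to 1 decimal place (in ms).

1085.8 ms

RT is linear in log₂ n, so two points fix the line:
  b = (999 − 822) / (log₂ 16 − log₂ 7) = 177 / (4 − 2.8074) = 148.410 ms/bit
  a = 822 − 148.410 × 2.8074 = 405.362 ms
Then RT(24) = 405.362 + 148.410 × log₂ 24 = 405.362 + 148.410 × 4.5850 ≈ 1085.814 ms.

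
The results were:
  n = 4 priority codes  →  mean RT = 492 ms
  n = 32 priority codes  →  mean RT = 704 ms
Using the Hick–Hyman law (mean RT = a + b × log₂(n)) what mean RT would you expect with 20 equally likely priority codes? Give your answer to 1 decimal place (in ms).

656.1 ms

Solve the two-equation system in a and b:
  b = (704 − 492) / (log₂ 32 − log₂ 4) = 212 / (5 − 2) = 70.667 ms/bit
  a = 492 − 70.667 × 2 = 350.667 ms
Then RT(20) = 350.667 + 70.667 × log₂ 20 = 350.667 + 70.667 × 4.3219 ≈ 656.083 ms.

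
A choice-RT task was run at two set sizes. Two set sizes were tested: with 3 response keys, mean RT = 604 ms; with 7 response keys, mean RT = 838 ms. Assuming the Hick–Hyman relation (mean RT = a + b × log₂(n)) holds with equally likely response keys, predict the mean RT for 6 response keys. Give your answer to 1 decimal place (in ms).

795.4 ms

RT is linear in log₂ n, so two points fix the line:
  b = (838 − 604) / (log₂ 7 − log₂ 3) = 234 / (2.8074 − 1.5850) = 191.428 ms/bit
  a = 604 − 191.428 × 1.5850 = 300.594 ms
Then RT(6) = 300.594 + 191.428 × log₂ 6 = 300.594 + 191.428 × 2.5850 ≈ 795.428 ms.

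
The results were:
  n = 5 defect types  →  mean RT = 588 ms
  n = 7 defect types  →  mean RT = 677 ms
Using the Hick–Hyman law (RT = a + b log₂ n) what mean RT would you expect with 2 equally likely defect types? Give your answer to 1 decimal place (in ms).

345.6 ms

RT is linear in log₂ n, so two points fix the line:
  b = (677 − 588) / (log₂ 7 − log₂ 5) = 89 / (2.8074 − 2.3219) = 183.344 ms/bit
  a = 588 − 183.344 × 2.3219 = 162.289 ms
Then RT(2) = 162.289 + 183.344 × log₂ 2 = 162.289 + 183.344 × 1 ≈ 345.633 ms.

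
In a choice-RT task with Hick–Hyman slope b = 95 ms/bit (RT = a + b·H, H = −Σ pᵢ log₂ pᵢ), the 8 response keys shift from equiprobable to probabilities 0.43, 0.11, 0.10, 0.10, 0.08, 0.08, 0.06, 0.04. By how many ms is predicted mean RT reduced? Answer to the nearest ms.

43 ms

The RT saving is b·ΔH. Equiprobable H₀ = log₂(8) = 3.0000 bits; with the given probabilities H = 2.5505 bits.
b·(H₀ − H) = 95 × (3.0000 − 2.5505) = 42.70 ms.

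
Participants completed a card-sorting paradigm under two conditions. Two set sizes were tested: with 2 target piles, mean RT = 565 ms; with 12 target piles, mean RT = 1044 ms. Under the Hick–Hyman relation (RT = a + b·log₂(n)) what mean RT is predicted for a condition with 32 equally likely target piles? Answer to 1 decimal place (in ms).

1306.2 ms

Solve the two-equation system in a and b:
  b = (1044 − 565) / (log₂ 12 − log₂ 2) = 479 / (3.5850 − 1) = 185.302 ms/bit
  a = 565 − 185.302 × 1 = 379.698 ms
Then RT(32) = 379.698 + 185.302 × log₂ 32 = 379.698 + 185.302 × 5 ≈ 1306.210 ms.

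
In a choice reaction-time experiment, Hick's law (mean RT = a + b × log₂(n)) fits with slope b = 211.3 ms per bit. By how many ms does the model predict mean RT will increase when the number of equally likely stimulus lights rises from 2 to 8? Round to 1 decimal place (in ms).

422.6 ms

The intercept a cancels: ΔRT = b·(log₂ n₂ − log₂ n₁) = b·log₂(n₂/n₁).
log₂(8) − log₂(2) = log₂(8/2) = log₂(4) = 2.
ΔRT = 211.3 × 2.0000 = 422.600 ms.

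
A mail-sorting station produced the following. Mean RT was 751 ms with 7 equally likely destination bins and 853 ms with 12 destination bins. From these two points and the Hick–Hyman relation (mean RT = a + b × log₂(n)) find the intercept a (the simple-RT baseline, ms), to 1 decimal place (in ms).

382.8 ms

b = (RT₂ − RT₁)/(log₂ n₂ − log₂ n₁) = (853 − 751)/(3.5850 − 2.8074) = 131.172 ms/bit.
Intercept: a = 751 − 131.172·log₂(7) = 382.755 ms.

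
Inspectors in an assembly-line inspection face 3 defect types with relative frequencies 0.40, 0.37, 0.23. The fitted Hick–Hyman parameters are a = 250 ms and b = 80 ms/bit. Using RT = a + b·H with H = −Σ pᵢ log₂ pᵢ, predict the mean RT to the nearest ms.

H = 0.40·log₂(1/0.40) + 0.37·log₂(1/0.37) + 0.23·log₂(1/0.23) = 1.5472 bits.
RT = 250 + 80 × 1.5472 = 373.77 ms.

374 ms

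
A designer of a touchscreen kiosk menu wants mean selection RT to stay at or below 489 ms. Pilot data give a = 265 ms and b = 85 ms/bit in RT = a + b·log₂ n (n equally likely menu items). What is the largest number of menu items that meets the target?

Set 265 + 85·log₂ n ≤ 489 → log₂ n ≤ (489 − 265)/85 = 2.6353.
So n ≤ 2^2.6353 = 6.213; the largest integer n is 6.

6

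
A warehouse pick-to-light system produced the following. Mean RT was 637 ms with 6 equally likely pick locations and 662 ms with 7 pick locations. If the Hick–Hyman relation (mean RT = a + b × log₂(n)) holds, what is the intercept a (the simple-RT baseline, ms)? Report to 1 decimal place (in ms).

Slope: b = (662 − 637) / (log₂ 7 − log₂ 6) = 25/0.2224 = 112.414 ms/bit.
a = RT₁ − b·log₂ n₁ = 637 − 112.414 × 2.5850 = 346.414 ms.

346.4 ms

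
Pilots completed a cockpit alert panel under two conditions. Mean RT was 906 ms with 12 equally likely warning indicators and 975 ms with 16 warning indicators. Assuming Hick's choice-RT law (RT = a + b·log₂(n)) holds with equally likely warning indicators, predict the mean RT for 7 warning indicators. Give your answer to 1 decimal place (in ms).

776.7 ms

Solve the two-equation system in a and b:
  b = (975 − 906) / (log₂ 16 − log₂ 12) = 69 / (4 − 3.5850) = 166.250 ms/bit
  a = 906 − 166.250 × 3.5850 = 310.000 ms
Then RT(7) = 310.000 + 166.250 × log₂ 7 = 310.000 + 166.250 × 2.8074 ≈ 776.723 ms.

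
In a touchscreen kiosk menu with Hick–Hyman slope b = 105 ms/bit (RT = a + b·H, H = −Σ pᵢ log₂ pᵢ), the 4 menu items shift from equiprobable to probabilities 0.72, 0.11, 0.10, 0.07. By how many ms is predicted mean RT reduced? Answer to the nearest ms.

Equiprobable entropy H₀ = log₂ 4 = 2.0000 bits.
Skewed entropy H = −Σ pᵢ log₂ pᵢ = 1.2923 bits.
ΔRT = b·(H₀ − H) = 105 × 0.7077 = 74.31 ms.

74 ms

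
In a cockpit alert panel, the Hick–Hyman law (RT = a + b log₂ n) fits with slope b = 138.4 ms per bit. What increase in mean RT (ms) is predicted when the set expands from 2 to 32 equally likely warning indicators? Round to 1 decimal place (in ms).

The intercept a cancels: ΔRT = b·(log₂ n₂ − log₂ n₁) = b·log₂(n₂/n₁).
log₂(32) − log₂(2) = log₂(32/2) = log₂(16) = 4.
ΔRT = 138.4 × 4.0000 = 553.600 ms.

553.6 ms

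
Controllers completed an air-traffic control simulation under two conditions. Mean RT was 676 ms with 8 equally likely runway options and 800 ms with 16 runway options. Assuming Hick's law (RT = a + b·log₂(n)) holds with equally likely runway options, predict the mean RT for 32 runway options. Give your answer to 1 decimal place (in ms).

924.0 ms

Solve the two-equation system in a and b:
  b = (800 − 676) / (log₂ 16 − log₂ 8) = 124 / (4 − 3) = 124.000 ms/bit
  a = 676 − 124.000 × 3 = 304.000 ms
Then RT(32) = 304.000 + 124.000 × log₂ 32 = 304.000 + 124.000 × 5 ≈ 924.000 ms.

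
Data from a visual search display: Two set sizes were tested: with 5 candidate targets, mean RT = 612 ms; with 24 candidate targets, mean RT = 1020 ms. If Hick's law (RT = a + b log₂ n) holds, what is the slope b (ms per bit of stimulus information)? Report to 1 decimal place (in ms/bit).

Slope: b = (1020 − 612) / (log₂ 24 − log₂ 5) = 408/2.2630 = 180.289 ms/bit.

180.3 ms/bit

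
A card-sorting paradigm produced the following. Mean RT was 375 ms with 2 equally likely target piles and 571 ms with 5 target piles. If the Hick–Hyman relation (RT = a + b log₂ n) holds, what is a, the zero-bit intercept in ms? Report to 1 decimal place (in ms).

Slope: b = (571 − 375) / (log₂ 5 − log₂ 2) = 196/1.3219 = 148.268 ms/bit.
Intercept: a = 375 − 148.268·log₂(2) = 226.732 ms.

226.7 ms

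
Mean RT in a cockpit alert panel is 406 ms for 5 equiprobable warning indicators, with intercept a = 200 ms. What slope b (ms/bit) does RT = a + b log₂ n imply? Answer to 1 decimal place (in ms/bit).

88.7 ms/bit

5 alternatives carry log₂ 5 = 2.3219 bits; the choice cost is 406 − 200 = 206 ms, so b = 206/2.3219 = 88.719 ms/bit.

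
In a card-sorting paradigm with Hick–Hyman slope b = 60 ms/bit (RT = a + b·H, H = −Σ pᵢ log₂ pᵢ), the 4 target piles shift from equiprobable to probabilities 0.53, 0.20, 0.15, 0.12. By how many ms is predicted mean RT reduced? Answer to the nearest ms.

16 ms

Equiprobable entropy H₀ = log₂ 4 = 2.0000 bits.
Skewed entropy H = −Σ pᵢ log₂ pᵢ = 1.7274 bits.
ΔRT = b·(H₀ − H) = 60 × 0.2726 = 16.35 ms.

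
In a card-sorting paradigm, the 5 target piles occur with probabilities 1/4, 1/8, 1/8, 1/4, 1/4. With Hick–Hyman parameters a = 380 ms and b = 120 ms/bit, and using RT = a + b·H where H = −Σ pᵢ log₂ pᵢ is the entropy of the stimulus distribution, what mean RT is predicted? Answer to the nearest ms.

650 ms

H = −Σ pᵢ log₂ pᵢ = 0.25·2 + 0.125·3 + 0.125·3 + 0.25·2 + 0.25·2 = 2.250 bits.
RT = 380 + 120 × 2.250 = 650.00 ms.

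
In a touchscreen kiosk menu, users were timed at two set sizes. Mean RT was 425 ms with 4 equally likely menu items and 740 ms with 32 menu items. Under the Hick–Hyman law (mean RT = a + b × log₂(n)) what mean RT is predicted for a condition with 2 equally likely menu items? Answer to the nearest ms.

320 ms

Fit slope and intercept:
  b = (740 − 425) / (log₂ 32 − log₂ 4) = 315 / (5 − 2) = 105 ms/bit
  a = 425 − 105 × 2 = 215 ms
Then RT(2) = 215 + 105 × log₂ 2 = 215 + 105 × 1 ≈ 320.000 ms.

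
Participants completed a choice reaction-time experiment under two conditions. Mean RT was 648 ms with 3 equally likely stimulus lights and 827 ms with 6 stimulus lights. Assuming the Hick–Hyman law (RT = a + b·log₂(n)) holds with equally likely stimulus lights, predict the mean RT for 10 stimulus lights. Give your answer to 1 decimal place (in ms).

958.9 ms

Fit slope and intercept:
  b = (827 − 648) / (log₂ 6 − log₂ 3) = 179 / (2.5850 − 1.5850) = 179.000 ms/bit
  a = 648 − 179.000 × 1.5850 = 364.292 ms
Then RT(10) = 364.292 + 179.000 × log₂ 10 = 364.292 + 179.000 × 3.3219 ≈ 958.917 ms.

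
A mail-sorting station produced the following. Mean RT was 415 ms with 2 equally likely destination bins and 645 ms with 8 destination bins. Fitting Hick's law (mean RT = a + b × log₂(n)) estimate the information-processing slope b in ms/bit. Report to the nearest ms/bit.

The slope on a log₂ axis is (645 − 415) / (3 − 1) = 115 ms/bit.

115 ms/bit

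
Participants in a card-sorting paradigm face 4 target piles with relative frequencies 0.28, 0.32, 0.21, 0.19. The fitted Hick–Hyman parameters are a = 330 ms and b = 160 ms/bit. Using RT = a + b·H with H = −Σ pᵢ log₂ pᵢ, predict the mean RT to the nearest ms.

H = 0.28·log₂(1/0.28) + 0.32·log₂(1/0.32) + 0.21·log₂(1/0.21) + 0.19·log₂(1/0.19) = 1.9683 bits.
RT = 330 + 160 × 1.9683 = 644.93 ms.

645 ms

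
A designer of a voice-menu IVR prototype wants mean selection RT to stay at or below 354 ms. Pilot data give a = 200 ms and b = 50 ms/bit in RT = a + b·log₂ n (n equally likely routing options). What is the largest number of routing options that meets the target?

8

50·log₂ n ≤ 354 − 200 = 154, giving log₂ n ≤ 3.0800 and n ≤ 8.456. The largest whole number is 8.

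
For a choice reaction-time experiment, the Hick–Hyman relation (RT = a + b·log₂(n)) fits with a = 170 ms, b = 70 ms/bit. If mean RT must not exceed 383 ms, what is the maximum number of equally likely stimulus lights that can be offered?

8

70·log₂ n ≤ 383 − 170 = 213, giving log₂ n ≤ 3.0429 and n ≤ 8.241. The largest whole number is 8.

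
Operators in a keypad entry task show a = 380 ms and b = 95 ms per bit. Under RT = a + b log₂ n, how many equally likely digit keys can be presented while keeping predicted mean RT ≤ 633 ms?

95·log₂ n ≤ 633 − 380 = 253, giving log₂ n ≤ 2.6632 and n ≤ 6.334. The largest whole number is 6.

6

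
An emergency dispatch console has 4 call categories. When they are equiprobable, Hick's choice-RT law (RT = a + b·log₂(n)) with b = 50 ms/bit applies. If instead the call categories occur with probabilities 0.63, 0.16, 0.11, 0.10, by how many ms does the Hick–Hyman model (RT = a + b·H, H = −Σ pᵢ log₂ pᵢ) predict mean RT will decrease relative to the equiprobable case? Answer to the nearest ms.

The RT saving is b·ΔH. Equiprobable H₀ = log₂(4) = 2.0000 bits; with the given probabilities H = 1.5254 bits.
b·(H₀ − H) = 50 × (2.0000 − 1.5254) = 23.73 ms.

24 ms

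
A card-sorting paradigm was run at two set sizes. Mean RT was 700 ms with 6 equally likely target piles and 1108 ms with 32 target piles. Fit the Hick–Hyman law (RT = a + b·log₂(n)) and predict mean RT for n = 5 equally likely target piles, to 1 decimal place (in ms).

Fit slope and intercept:
  b = (1108 − 700) / (log₂ 32 − log₂ 6) = 408 / (5 − 2.5850) = 168.941 ms/bit
  a = 700 − 168.941 × 2.5850 = 263.293 ms
Then RT(5) = 263.293 + 168.941 × log₂ 5 = 263.293 + 168.941 × 2.3219 ≈ 655.563 ms.

655.6 ms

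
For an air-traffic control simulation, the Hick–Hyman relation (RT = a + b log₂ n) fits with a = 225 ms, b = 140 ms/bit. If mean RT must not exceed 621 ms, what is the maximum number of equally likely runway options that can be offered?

140·log₂ n ≤ 621 − 225 = 396, giving log₂ n ≤ 2.8286 and n ≤ 7.104. The largest whole number is 7.

7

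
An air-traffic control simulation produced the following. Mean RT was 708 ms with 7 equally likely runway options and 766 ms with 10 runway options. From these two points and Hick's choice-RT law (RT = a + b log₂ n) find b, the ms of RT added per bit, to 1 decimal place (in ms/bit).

112.7 ms/bit

b = (RT₂ − RT₁)/(log₂ n₂ − log₂ n₁) = (766 − 708)/(3.3219 − 2.8074) = 112.715 ms/bit.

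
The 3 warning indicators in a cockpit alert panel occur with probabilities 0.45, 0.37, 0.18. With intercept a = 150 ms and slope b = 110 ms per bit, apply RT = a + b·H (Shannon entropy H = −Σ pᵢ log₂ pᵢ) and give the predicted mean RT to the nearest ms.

314 ms

H = 0.45·log₂(1/0.45) + 0.37·log₂(1/0.37) + 0.18·log₂(1/0.18) = 1.4944 bits.
RT = 150 + 110 × 1.4944 = 314.39 ms.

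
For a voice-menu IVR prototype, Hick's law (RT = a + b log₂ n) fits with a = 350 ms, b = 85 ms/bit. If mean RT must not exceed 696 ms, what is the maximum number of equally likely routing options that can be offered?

16

Information budget: (696 − 350)/85 = 4.0706 bits, so n ≤ 2^4.0706 = 16.802 → at most 16.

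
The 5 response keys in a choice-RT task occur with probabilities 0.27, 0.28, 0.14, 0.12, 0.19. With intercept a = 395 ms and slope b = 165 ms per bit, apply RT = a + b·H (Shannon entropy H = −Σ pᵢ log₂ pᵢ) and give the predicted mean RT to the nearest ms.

H = 0.27·log₂(1/0.27) + 0.28·log₂(1/0.28) + 0.14·log₂(1/0.14) + 0.12·log₂(1/0.12) + 0.19·log₂(1/0.19) = 2.2436 bits.
RT = 395 + 165 × 2.2436 = 765.20 ms.

765 ms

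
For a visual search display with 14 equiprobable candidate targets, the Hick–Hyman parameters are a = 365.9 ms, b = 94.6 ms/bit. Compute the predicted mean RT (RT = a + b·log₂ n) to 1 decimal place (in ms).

726.1 ms

log₂(14) = 3.8074 bits, so RT = 365.9 + 94.6 × 3.8074 ≈ 726.076 ms.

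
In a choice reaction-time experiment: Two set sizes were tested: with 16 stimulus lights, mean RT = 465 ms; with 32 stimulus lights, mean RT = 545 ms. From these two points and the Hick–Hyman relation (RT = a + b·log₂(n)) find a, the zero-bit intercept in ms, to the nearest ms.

The slope on a log₂ axis is (545 − 465) / (5 − 4) = 80 ms/bit.
a = RT₁ − b·log₂ n₁ = 465 − 80 × 4 = 145.000 ms.

145 ms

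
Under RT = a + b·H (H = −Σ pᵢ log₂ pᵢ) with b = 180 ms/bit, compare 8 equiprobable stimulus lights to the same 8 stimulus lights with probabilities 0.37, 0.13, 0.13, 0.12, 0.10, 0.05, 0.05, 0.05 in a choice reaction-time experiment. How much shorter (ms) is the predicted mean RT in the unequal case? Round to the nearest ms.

64 ms

The RT saving is b·ΔH. Equiprobable H₀ = log₂(8) = 3.0000 bits; with the given probabilities H = 2.6436 bits.
b·(H₀ − H) = 180 × (3.0000 − 2.6436) = 64.16 ms.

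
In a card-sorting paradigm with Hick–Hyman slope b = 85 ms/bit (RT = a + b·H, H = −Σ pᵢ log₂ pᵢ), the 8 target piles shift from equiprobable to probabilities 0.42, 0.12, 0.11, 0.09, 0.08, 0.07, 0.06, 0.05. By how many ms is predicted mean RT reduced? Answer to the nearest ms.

The RT saving is b·ΔH. Equiprobable H₀ = log₂(8) = 3.0000 bits; with the given probabilities H = 2.5753 bits.
b·(H₀ − H) = 85 × (3.0000 − 2.5753) = 36.10 ms.

36 ms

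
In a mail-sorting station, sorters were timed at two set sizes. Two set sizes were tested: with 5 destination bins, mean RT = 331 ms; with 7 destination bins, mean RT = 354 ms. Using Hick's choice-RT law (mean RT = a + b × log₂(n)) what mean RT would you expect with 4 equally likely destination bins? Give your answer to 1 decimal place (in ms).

315.7 ms

Solve the two-equation system in a and b:
  b = (354 − 331) / (log₂ 7 − log₂ 5) = 23 / (2.8074 − 2.3219) = 47.381 ms/bit
  a = 331 − 47.381 × 2.3219 = 220.985 ms
Then RT(4) = 220.985 + 47.381 × log₂ 4 = 220.985 + 47.381 × 2 ≈ 315.747 ms.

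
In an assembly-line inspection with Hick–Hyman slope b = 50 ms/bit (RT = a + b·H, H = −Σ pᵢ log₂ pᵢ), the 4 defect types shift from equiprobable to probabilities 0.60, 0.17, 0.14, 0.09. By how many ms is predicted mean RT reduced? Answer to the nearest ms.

21 ms

The RT saving is b·ΔH. Equiprobable H₀ = log₂(4) = 2.0000 bits; with the given probabilities H = 1.5865 bits.
b·(H₀ − H) = 50 × (2.0000 − 1.5865) = 20.67 ms.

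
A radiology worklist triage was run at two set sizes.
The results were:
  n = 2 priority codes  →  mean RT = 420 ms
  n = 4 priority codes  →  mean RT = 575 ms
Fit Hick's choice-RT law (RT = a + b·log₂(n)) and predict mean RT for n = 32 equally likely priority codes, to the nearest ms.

With log₂ n on the abscissa the relation is linear; from the two conditions:
  b = (575 − 420) / (log₂ 4 − log₂ 2) = 155 / (2 − 1) = 155 ms/bit
  a = 420 − 155 × 1 = 265 ms
Then RT(32) = 265 + 155 × log₂ 32 = 265 + 155 × 5 ≈ 1040.000 ms.

1040 ms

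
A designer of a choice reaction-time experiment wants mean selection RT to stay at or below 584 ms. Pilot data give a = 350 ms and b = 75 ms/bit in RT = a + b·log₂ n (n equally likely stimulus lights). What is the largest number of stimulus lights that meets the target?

Set 350 + 75·log₂ n ≤ 584 → log₂ n ≤ (584 − 350)/75 = 3.1200.
So n ≤ 2^3.1200 = 8.694; the largest integer n is 8.

8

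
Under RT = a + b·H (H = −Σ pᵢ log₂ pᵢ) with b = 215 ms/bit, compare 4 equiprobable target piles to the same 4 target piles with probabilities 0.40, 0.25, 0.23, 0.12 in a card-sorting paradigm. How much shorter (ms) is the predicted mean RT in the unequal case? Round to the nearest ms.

25 ms

Equiprobable entropy H₀ = log₂ 4 = 2.0000 bits.
Skewed entropy H = −Σ pᵢ log₂ pᵢ = 1.8835 bits.
ΔRT = b·(H₀ − H) = 215 × 0.1165 = 25.05 ms.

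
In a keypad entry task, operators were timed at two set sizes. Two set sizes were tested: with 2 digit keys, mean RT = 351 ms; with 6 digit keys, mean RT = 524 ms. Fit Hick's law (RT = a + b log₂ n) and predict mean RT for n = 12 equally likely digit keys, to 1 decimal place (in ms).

633.2 ms

RT is linear in log₂ n, so two points fix the line:
  b = (524 − 351) / (log₂ 6 − log₂ 2) = 173 / (2.5850 − 1) = 109.151 ms/bit
  a = 351 − 109.151 × 1 = 241.849 ms
Then RT(12) = 241.849 + 109.151 × log₂ 12 = 241.849 + 109.151 × 3.5850 ≈ 633.151 ms.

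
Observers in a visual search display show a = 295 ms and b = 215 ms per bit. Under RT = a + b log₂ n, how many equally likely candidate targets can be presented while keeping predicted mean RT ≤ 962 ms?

215·log₂ n ≤ 962 − 295 = 667, giving log₂ n ≤ 3.1023 and n ≤ 8.588. The largest whole number is 8.

8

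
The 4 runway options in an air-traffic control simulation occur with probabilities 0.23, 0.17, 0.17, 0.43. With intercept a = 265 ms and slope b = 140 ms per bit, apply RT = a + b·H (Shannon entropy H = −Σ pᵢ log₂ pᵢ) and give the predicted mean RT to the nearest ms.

H = 0.23·log₂(1/0.23) + 0.17·log₂(1/0.17) + 0.17·log₂(1/0.17) + 0.43·log₂(1/0.43) = 1.8804 bits.
RT = 265 + 140 × 1.8804 = 528.26 ms.

528 ms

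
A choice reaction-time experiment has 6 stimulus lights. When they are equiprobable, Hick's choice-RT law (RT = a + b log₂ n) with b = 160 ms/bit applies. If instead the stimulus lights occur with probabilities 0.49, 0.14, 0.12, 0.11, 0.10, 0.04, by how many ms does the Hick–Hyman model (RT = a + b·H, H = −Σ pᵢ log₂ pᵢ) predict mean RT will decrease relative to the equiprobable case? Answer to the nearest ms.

72 ms

The RT saving is b·ΔH. Equiprobable H₀ = log₂(6) = 2.5850 bits; with the given probabilities H = 2.1367 bits.
b·(H₀ − H) = 160 × (2.5850 − 2.1367) = 71.72 ms.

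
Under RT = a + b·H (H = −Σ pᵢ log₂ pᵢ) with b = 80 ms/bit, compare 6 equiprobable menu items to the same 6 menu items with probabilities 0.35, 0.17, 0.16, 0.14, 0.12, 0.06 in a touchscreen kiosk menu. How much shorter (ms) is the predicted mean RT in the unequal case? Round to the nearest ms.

15 ms

The RT saving is b·ΔH. Equiprobable H₀ = log₂(6) = 2.5850 bits; with the given probabilities H = 2.3954 bits.
b·(H₀ − H) = 80 × (2.5850 − 2.3954) = 15.16 ms.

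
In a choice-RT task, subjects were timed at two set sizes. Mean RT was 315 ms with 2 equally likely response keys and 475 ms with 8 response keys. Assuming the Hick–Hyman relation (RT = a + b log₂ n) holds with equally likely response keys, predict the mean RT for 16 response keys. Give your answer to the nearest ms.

Solve the two-equation system in a and b:
  b = (475 − 315) / (log₂ 8 − log₂ 2) = 160 / (3 − 1) = 80 ms/bit
  a = 315 − 80 × 1 = 235 ms
Then RT(16) = 235 + 80 × log₂ 16 = 235 + 80 × 4 ≈ 555.000 ms.

555 ms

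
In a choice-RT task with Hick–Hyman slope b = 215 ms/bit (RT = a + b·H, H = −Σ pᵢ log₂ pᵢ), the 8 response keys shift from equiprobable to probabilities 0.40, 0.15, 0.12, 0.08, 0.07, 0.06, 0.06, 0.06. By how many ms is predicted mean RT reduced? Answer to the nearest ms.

The RT saving is b·ΔH. Equiprobable H₀ = log₂(8) = 3.0000 bits; with the given probabilities H = 2.5970 bits.
b·(H₀ − H) = 215 × (3.0000 − 2.5970) = 86.63 ms.

87 ms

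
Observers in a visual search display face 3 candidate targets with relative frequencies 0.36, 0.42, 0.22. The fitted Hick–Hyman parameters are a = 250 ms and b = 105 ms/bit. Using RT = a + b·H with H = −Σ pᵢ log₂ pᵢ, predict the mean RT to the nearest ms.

Entropy contributions −pᵢ log₂ pᵢ: 0.5306, 0.5256, 0.4806; sum H = 1.5368 bits.
RT = a + bH = 250 + 105·1.5368 = 411.37 ms.

411 ms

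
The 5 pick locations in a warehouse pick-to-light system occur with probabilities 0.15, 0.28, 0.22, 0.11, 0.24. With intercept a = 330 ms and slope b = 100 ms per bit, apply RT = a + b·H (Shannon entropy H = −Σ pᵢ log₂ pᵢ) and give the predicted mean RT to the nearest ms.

555 ms

H = 0.15·log₂(1/0.15) + 0.28·log₂(1/0.28) + 0.22·log₂(1/0.22) + 0.11·log₂(1/0.11) + 0.24·log₂(1/0.24) = 2.2498 bits.
RT = 330 + 100 × 2.2498 = 554.98 ms.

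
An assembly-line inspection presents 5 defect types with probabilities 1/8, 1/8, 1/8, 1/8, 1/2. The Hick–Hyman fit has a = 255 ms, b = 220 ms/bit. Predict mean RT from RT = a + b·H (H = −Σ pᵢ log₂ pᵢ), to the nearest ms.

695 ms

Each term −pᵢ log₂ pᵢ: 0.125·3 + 0.125·3 + 0.125·3 + 0.125·3 + 0.5·1; summed, H = 2.000 bits.
Mean RT = a + bH = 255 + 220·2.000 = 695.00 ms.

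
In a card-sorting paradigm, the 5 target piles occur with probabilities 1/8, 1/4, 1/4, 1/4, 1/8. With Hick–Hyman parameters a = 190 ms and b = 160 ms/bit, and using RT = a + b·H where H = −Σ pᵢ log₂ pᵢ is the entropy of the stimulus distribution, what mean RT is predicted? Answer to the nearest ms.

550 ms

H = −Σ pᵢ log₂ pᵢ = 0.125·3 + 0.25·2 + 0.25·2 + 0.25·2 + 0.125·3 = 2.250 bits.
RT = 190 + 160 × 2.250 = 550.00 ms.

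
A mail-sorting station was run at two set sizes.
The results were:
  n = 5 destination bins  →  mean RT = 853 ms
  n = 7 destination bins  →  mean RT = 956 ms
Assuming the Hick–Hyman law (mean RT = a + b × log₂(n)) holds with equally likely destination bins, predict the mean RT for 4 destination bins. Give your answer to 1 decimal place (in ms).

784.7 ms

Solve the two-equation system in a and b:
  b = (956 − 853) / (log₂ 7 − log₂ 5) = 103 / (2.8074 − 2.3219) = 212.184 ms/bit
  a = 853 − 212.184 × 2.3219 = 360.323 ms
Then RT(4) = 360.323 + 212.184 × log₂ 4 = 360.323 + 212.184 × 2 ≈ 784.692 ms.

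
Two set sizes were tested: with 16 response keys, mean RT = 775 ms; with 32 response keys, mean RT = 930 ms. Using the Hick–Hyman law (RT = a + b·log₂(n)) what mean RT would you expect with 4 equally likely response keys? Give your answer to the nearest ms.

465 ms

RT is linear in log₂ n, so two points fix the line:
  b = (930 − 775) / (log₂ 32 − log₂ 16) = 155 / (5 − 4) = 155 ms/bit
  a = 775 − 155 × 4 = 155 ms
Then RT(4) = 155 + 155 × log₂ 4 = 155 + 155 × 2 ≈ 465.000 ms.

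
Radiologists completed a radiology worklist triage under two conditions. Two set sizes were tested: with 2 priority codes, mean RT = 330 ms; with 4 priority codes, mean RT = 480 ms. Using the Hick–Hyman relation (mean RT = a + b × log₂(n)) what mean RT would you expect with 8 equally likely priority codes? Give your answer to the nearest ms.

630 ms

With log₂ n on the abscissa the relation is linear; from the two conditions:
  b = (480 − 330) / (log₂ 4 − log₂ 2) = 150 / (2 − 1) = 150 ms/bit
  a = 330 − 150 × 1 = 180 ms
Then RT(8) = 180 + 150 × log₂ 8 = 180 + 150 × 3 ≈ 630.000 ms.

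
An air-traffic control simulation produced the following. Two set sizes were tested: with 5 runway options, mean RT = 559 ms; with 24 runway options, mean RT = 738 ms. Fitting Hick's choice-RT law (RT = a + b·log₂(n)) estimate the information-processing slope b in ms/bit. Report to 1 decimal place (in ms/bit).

79.1 ms/bit

b = (RT₂ − RT₁)/(log₂ n₂ − log₂ n₁) = (738 − 559)/(4.5850 − 2.3219) = 79.097 ms/bit.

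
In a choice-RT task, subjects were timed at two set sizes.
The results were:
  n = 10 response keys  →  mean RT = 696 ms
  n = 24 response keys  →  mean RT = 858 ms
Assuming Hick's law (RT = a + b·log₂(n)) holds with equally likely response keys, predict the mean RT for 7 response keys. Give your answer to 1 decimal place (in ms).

630.0 ms

RT is linear in log₂ n, so two points fix the line:
  b = (858 − 696) / (log₂ 24 − log₂ 10) = 162 / (4.5850 − 3.3219) = 128.263 ms/bit
  a = 696 − 128.263 × 3.3219 = 269.921 ms
Then RT(7) = 269.921 + 128.263 × log₂ 7 = 269.921 + 128.263 × 2.8074 ≈ 630.000 ms.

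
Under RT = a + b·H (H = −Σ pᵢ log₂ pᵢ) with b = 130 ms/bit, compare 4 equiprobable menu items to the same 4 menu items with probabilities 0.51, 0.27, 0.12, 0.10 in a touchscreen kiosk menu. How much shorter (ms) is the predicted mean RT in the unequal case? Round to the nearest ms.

38 ms

The RT saving is b·ΔH. Equiprobable H₀ = log₂(4) = 2.0000 bits; with the given probabilities H = 1.7047 bits.
b·(H₀ − H) = 130 × (2.0000 − 1.7047) = 38.39 ms.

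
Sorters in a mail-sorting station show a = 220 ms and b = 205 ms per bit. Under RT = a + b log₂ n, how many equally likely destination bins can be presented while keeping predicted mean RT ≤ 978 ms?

12

205·log₂ n ≤ 978 − 220 = 758, giving log₂ n ≤ 3.6976 and n ≤ 12.974. The largest whole number is 12.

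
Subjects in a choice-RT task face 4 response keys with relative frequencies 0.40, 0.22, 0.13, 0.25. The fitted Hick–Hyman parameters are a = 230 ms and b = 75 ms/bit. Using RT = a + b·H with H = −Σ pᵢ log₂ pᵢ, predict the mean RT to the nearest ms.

372 ms

Entropy contributions −pᵢ log₂ pᵢ: 0.5288, 0.4806, 0.3826, 0.5000; sum H = 1.8920 bits.
RT = a + bH = 230 + 75·1.8920 = 371.90 ms.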